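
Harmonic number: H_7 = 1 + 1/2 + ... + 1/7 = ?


H_7 = 1/1 + 1/2 + 1/3 + 1/4 + 1/5 + 1/6 + 1/7
= 363/140
≈ 2.5929

H_7 = 363/140 ≈ 2.5929


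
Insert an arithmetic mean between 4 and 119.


AM = (4 + 119)/2 = 123/2 = 61.5

AM = 61.5


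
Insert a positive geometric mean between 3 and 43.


GM = √(3×43) = √129 = 11.3578

GM = 11.3578


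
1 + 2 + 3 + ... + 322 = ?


n(n+1)/2 = 322×323/2 = 104006/2 = 52003

Σk = 52003


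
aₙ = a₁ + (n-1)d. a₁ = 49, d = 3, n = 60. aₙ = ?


aₙ = a₁ + (n-1)d
= 49 + (60-1)×3
= 49 + 177
= 226

a_60 = 226


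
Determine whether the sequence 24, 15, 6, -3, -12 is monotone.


Differences: -9, -9, -9, -9
All differences < 0 → strictly DECREASING

Monotonically decreasing


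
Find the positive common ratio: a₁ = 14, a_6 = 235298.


r^(n-1) = aₙ/a₁
r^5 = 235298/14 = 16807
r = 16807^(1/5)
= 7

r = 7


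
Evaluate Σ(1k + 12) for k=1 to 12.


Σ(1k+12) = 1·Σk + 12·n
= 1·78 + 12·12
= 78 + 144 = 222

Σ = 222


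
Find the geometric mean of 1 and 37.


GM = √(1×37) = √37 = 6.0828

GM = 6.0828


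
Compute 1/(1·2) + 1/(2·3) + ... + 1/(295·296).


1/(k(k+1)) = 1/k - 1/(k+1) (partial fractions)
Telescoping: Σ = 1 - 1/296 = 295/296

Sum = 295/296


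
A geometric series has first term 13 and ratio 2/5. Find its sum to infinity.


S∞ = a₁/(1-r) = 13/(1 - 2/5)
= 13/(3/5)
= 65/3

S∞ = 65/3


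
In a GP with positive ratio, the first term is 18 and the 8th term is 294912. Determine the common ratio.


r^(n-1) = aₙ/a₁
r^7 = 294912/18 = 16384
r = 16384^(1/7)
= 4

r = 4


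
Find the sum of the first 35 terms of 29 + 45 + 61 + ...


aₙ = 29 + (35-1)×16 = 573
Sₙ = n(a₁+aₙ)/2 = 35×(29+573)/2
= 35×602/2 = 10535

S_35 = 10535


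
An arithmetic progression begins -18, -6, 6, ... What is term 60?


aₙ = a₁ + (n-1)d
= -18 + (60-1)×12
= -18 + 708
= 690

a_60 = 690


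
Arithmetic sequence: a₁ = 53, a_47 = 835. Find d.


d = (aₙ - a₁)/(n-1)
= (835 - 53)/(47-1)
= 782/46 = 17

d = 17


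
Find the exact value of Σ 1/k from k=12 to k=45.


Σₖ₌12^45 1/k = 1/12 + 1/13 + 1/14 + ... + 1/45
= 12952600348955916409/9419588158802421600
≈ 1.3751

Sum = 12952600348955916409/9419588158802421600 ≈ 1.3751


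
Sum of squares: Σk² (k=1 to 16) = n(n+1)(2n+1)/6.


n = 16
n(n+1)(2n+1)/6 = 16×17×33/6
= 8976/6 = 1496

Σk² = 1496


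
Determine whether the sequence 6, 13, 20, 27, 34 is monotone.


Differences: 7, 7, 7, 7
All differences > 0 → strictly INCREASING

Monotonically increasing


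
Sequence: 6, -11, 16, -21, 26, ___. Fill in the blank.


Pattern: alternating sign, magnitude arithmetic (d=5)
Terms: 6, -11, 16, -21, 26
Next term = -31

Next term = -31


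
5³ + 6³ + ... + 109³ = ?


Σₖ₌5^109 k³ = [109·110/2]² − [4·5/2]²
= 35940025 − 100 = 35939925

Σk³ = 35939925


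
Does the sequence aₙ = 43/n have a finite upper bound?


a₁ = 43, a₂ = 43/2, a₃ = 43/3, ...
0 < aₙ ≤ 43 for all n ≥ 1
Lower bound: 0, Upper bound: 43
The sequence IS bounded

Bounded (0 < aₙ ≤ 43)


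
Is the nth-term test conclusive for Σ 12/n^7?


lim(n→∞) 12/n^7 = 0
lim aₙ = 0 → nth-term test is INCONCLUSIVE
(Need other tests; this is actually a convergent p-series with p=7 > 1)

Inconclusive (lim aₙ = 0; need another test)


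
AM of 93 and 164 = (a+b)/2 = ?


AM = (93 + 164)/2 = 257/2 = 128.5

AM = 128.5


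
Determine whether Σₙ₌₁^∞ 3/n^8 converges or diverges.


p-series test: Σ c/n^p converges if p > 1, diverges if p ≤ 1 (constant c > 0 doesn't affect convergence).
p = 8
8 > 1 → CONVERGES

Converges (p = 8 > 1)


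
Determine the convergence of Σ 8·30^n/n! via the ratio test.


aₙ = 8·30^n/n!
a_{n+1}/aₙ = 30^(n+1)/(n+1)! × n!/30^n  (constant 8 cancels)
= 30/(n+1)
L = lim(n→∞) 30/(n+1) = 0
L < 1 → series CONVERGES

Converges (ratio test: L = 0 < 1)


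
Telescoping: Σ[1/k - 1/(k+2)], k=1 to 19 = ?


Telescoping with gap 2: two head and two tail terms survive.
= (1 + 1/2) - (1/20 + 1/21)
= 3/2 - 1/20 - 1/21 = 589/420

Sum = 589/420


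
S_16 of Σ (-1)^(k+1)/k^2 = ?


S = 1 - 1/4 + 1/9 - 1/16 + 1/25 - 1/36 + 1/49 - 1/64 ± ...
= 0.8206
(Full series converges to +π²/12 ≈ +0.8225)

S_16 = 0.8206


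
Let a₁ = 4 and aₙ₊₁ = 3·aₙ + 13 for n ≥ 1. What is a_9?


Computing step by step:
a_1 = 4
a_2 = 25
a_3 = 88
a_4 = 277
a_5 = 844
a_6 = 2545
a_7 = 7648
a_8 = 22957
a_9 = 68884


a_9 = 68884


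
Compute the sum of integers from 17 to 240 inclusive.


Σₖ₌17^240 k = Σₖ₌₁^240 k − Σₖ₌₁^16 k
= 240·241/2 − 16·17/2
= 28920 − 136 = 28784

Σk = 28784


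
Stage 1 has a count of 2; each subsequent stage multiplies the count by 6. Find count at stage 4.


aₙ = a₁·r^(n-1)
= 2×6^3
= 2×216
= 432

a_4 = 432


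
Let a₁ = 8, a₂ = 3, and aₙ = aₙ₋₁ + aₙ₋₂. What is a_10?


Computing iteratively: 8, 3, 11, 14, 25, 39, 64, 103, 167, 270
a_10 = 270

a_10 = 270


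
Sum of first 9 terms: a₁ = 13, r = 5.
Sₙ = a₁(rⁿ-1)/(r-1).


Sₙ = 13×(5^9 - 1)/(5 - 1)
= 13×(1953125 - 1)/4
= 13×1953124/4
= 6347653

S_9 = 6347653


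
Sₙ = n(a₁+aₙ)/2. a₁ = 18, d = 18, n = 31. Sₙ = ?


aₙ = 18 + (31-1)×18 = 558
Sₙ = n(a₁+aₙ)/2 = 31×(18+558)/2
= 31×576/2 = 8928

S_31 = 8928


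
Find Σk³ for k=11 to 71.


Σₖ₌11^71 k³ = [71·72/2]² − [10·11/2]²
= 6533136 − 3025 = 6530111

Σk³ = 6530111


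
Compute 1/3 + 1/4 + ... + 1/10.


Σₖ₌3^10 1/k = 1/3 + 1/4 + 1/5 + 1/6 + 1/7 + 1/8 + 1/9 + 1/10
= 3601/2520
≈ 1.429

Sum = 3601/2520 ≈ 1.429


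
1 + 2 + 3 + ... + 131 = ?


n(n+1)/2 = 131×132/2 = 17292/2 = 8646

Σk = 8646


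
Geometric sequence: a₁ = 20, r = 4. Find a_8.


aₙ = a₁·r^(n-1)
= 20×4^7
= 20×16384
= 327680

a_8 = 327680


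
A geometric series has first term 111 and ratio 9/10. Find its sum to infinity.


S∞ = a₁/(1-r) = 111/(1 - 9/10)
= 111/(1/10)
= 1110

S∞ = 1110


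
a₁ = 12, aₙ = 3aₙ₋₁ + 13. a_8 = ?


Computing step by step:
a_1 = 12
a_2 = 49
a_3 = 160
a_4 = 493
a_5 = 1492
a_6 = 4489
a_7 = 13480
a_8 = 40453


a_8 = 40453


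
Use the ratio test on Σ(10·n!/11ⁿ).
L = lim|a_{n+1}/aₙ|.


aₙ = 10·n!/11^n
a_{n+1}/aₙ = (n+1)!/11^(n+1) × 11^n/n!  (constant 10 cancels)
= (n+1)/11
L = lim(n→∞) (n+1)/11 = ∞
L > 1 → series DIVERGES

Diverges (ratio test: L = ∞ > 1)


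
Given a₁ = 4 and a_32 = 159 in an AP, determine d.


d = (aₙ - a₁)/(n-1)
= (159 - 4)/(32-1)
= 155/31 = 5

d = 5


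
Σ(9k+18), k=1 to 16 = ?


Σ(9k+18) = 9·Σk + 18·n
= 9·136 + 18·16
= 1224 + 288 = 1512

Σ = 1512


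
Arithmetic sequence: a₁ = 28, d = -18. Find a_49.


aₙ = a₁ + (n-1)d
= 28 + (49-1)×-18
= 28 - 864
= -836

a_49 = -836


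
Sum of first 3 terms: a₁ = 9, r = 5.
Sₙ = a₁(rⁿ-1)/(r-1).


Sₙ = 9×(5^3 - 1)/(5 - 1)
= 9×(125 - 1)/4
= 9×124/4
= 279

S_3 = 279


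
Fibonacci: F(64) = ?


Fibonacci sequence: 1, 1, 2, 3, 5, 8, 13, 21, 34, 55, 89, ...
F(64) = 10610209857723

F(64) = 10610209857723


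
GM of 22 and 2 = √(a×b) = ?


GM = √(22×2) = √44 = 6.6332

GM = 6.6332


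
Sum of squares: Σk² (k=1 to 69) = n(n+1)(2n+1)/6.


n = 69
n(n+1)(2n+1)/6 = 69×70×139/6
= 671370/6 = 111895

Σk² = 111895


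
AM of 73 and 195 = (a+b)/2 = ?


AM = (73 + 195)/2 = 268/2 = 134

AM = 134


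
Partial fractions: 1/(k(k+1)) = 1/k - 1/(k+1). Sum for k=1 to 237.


1/(k(k+1)) = 1/k - 1/(k+1) (partial fractions)
Telescoping: Σ = 1 - 1/238 = 237/238

Sum = 237/238


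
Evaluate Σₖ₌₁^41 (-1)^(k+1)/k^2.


S = 1 - 1/4 + 1/9 - 1/16 + 1/25 - 1/36 + 1/49 - 1/64 ± ...
= 0.8228
(Full series converges to +π²/12 ≈ +0.8225)

S_41 = 0.8228


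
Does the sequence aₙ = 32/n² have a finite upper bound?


a₁ = 32, a₂ = 32/4, a₃ = 32/9, ...
0 < aₙ ≤ 32 for all n ≥ 1
The sequence IS bounded

Bounded (0 < aₙ ≤ 32)


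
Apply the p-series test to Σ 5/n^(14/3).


p-series test: Σ c/n^p converges if p > 1, diverges if p ≤ 1 (constant c > 0 doesn't affect convergence).
p = 14/3
14/3 > 1 → CONVERGES

Converges (p = 14/3 > 1)


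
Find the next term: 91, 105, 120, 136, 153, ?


Pattern: triangular numbers: n(n+1)/2
Terms: 91, 105, 120, 136, 153
Next term = 171

Next term = 171


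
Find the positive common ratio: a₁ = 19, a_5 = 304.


r^(n-1) = aₙ/a₁
r^4 = 304/19 = 16
r = 16^(1/4)
= ±2; taking r > 0 gives r = 2

r = 2


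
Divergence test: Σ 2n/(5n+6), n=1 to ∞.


lim(n→∞) 2n/(5n+6) = 2/5 = 2/5  (divide numerator and denominator by n)
lim aₙ = 2/5 ≠ 0 → series DIVERGES

Diverges (lim aₙ = 2/5 ≠ 0)


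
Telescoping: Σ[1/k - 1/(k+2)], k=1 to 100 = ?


Telescoping with gap 2: two head and two tail terms survive.
= (1 + 1/2) - (1/101 + 1/102)
= 3/2 - 1/101 - 1/102 = 7625/5151

Sum = 7625/5151


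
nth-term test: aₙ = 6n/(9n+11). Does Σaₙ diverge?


lim(n→∞) 6n/(9n+11) = 6/9 = 2/3  (divide numerator and denominator by n)
lim aₙ = 2/3 ≠ 0 → series DIVERGES

Diverges (lim aₙ = 2/3 ≠ 0)


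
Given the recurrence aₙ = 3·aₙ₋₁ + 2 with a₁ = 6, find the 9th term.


Computing step by step:
a_1 = 6
a_2 = 20
a_3 = 62
a_4 = 188
a_5 = 566
a_6 = 1700
a_7 = 5102
a_8 = 15308
a_9 = 45926


a_9 = 45926


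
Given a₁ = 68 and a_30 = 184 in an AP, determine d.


d = (aₙ - a₁)/(n-1)
= (184 - 68)/(30-1)
= 116/29 = 4

d = 4


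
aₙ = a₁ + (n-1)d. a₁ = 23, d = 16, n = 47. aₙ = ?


aₙ = a₁ + (n-1)d
= 23 + (47-1)×16
= 23 + 736
= 759

a_47 = 759


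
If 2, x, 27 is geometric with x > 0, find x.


GM = √(2×27) = √54 = 7.3485

GM = 7.3485


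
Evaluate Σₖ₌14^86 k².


Σₖ₌14^86 k² = Σₖ₌₁^86 k² − Σₖ₌₁^13 k²
= 86·87·173/6 − 13·14·27/6
= 215731 − 819 = 214912

Σk² = 214912


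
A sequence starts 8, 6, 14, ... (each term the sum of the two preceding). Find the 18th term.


Computing iteratively: 8, 6, 14, 20, 34, 54, 88, 142, 230, 372, 602, 974, ...
a_18 = 17478

a_18 = 17478


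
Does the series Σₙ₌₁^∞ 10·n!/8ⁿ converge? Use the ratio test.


aₙ = 10·n!/8^n
a_{n+1}/aₙ = (n+1)!/8^(n+1) × 8^n/n!  (constant 10 cancels)
= (n+1)/8
L = lim(n→∞) (n+1)/8 = ∞
L > 1 → series DIVERGES

Diverges (ratio test: L = ∞ > 1)


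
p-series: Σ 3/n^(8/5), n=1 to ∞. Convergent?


p-series test: Σ c/n^p converges if p > 1, diverges if p ≤ 1 (constant c > 0 doesn't affect convergence).
p = 8/5
8/5 > 1 → CONVERGES

Converges (p = 8/5 > 1)


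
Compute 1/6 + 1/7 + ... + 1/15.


Σₖ₌6^15 1/k = 1/6 + 1/7 + 1/8 + 1/9 + 1/10 + 1/11 + 1/12 + 1/13 + 1/14 + 1/15
= 74587/72072
≈ 1.0349

Sum = 74587/72072 ≈ 1.0349


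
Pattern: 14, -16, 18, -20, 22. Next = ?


Pattern: alternating sign, magnitude arithmetic (d=2)
Terms: 14, -16, 18, -20, 22
Next term = -24

Next term = -24


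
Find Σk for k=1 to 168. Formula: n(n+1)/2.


n(n+1)/2 = 168×169/2 = 28392/2 = 14196

Σk = 14196


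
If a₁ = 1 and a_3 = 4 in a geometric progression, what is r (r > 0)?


r^(n-1) = aₙ/a₁
r^2 = 4/1 = 4
r = 4^(1/2)
= ±2; taking r > 0 gives r = 2

r = 2


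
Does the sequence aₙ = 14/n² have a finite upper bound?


a₁ = 14, a₂ = 14/4, a₃ = 14/9, ...
0 < aₙ ≤ 14 for all n ≥ 1
The sequence IS bounded

Bounded (0 < aₙ ≤ 14)


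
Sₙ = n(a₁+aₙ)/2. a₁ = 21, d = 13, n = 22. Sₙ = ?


aₙ = 21 + (22-1)×13 = 294
Sₙ = n(a₁+aₙ)/2 = 22×(21+294)/2
= 22×315/2 = 3465

S_22 = 3465


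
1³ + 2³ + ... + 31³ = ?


n(n+1)/2 = 31×32/2 = 496
Σk³ = 496² = 246016

Σk³ = 246016


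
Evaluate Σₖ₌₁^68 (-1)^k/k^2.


S = -1 + 1/4 - 1/9 + 1/16 - 1/25 + 1/36 - 1/49 + 1/64 ± ...
= -0.8224
(Full series converges to -π²/12 ≈ -0.8225)

S_68 = -0.8224


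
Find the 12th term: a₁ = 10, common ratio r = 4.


aₙ = a₁·r^(n-1)
= 10×4^11
= 10×4194304
= 41943040

a_12 = 41943040


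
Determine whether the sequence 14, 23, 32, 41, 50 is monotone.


Differences: 9, 9, 9, 9
All differences > 0 → strictly INCREASING

Monotonically increasing


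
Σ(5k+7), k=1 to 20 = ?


Σ(5k+7) = 5·Σk + 7·n
= 5·210 + 7·20
= 1050 + 140 = 1190

Σ = 1190


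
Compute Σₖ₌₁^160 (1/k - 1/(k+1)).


Telescoping: adjacent terms cancel.
= 1/1 - 1/161
= 1 - 1/161 = 160/161

Sum = 160/161


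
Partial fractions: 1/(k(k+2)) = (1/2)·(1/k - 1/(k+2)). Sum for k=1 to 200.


1/(k(k+2)) = (1/2)·(1/k - 1/(k+2)) (partial fractions)
Telescoping: Σ = (1/2)·(1 + 1/2 - 1/201 - 1/202) = 15125/20301

Sum = 15125/20301


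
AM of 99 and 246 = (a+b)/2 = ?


AM = (99 + 246)/2 = 345/2 = 172.5

AM = 172.5


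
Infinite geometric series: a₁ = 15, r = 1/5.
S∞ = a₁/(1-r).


S∞ = a₁/(1-r) = 15/(1 - 1/5)
= 15/(4/5)
= 75/4

S∞ = 75/4


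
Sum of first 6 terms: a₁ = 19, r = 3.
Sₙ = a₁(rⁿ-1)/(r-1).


Sₙ = 19×(3^6 - 1)/(3 - 1)
= 19×(729 - 1)/2
= 19×728/2
= 6916

S_6 = 6916


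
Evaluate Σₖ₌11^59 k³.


Σₖ₌11^59 k³ = [59·60/2]² − [10·11/2]²
= 3132900 − 3025 = 3129875

Σk³ = 3129875


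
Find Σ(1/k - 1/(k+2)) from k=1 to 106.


Telescoping with gap 2: two head and two tail terms survive.
= (1 + 1/2) - (1/107 + 1/108)
= 3/2 - 1/107 - 1/108 = 17119/11556

Sum = 17119/11556


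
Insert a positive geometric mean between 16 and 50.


GM = √(16×50) = √800 = 28.2843

GM = 28.2843


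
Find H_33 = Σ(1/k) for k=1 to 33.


H_33 = 1/1 + 1/2 + 1/3 + ... + 1/33
= 53676090078349/13127595717600
≈ 4.0888

H_33 = 53676090078349/13127595717600 ≈ 4.0888


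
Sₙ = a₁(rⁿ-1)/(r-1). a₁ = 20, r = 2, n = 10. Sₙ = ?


Sₙ = 20×(2^10 - 1)/(2 - 1)
= 20×(1024 - 1)/1
= 20×1023/1
= 20460

S_10 = 20460


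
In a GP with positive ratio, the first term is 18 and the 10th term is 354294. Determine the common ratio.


r^(n-1) = aₙ/a₁
r^9 = 354294/18 = 19683
r = 19683^(1/9)
= 3

r = 3


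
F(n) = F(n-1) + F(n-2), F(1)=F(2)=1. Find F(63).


Fibonacci sequence: 1, 1, 2, 3, 5, 8, 13, 21, 34, 55, 89, ...
F(63) = 6557470319842

F(63) = 6557470319842


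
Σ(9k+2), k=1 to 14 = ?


Σ(9k+2) = 9·Σk + 2·n
= 9·105 + 2·14
= 945 + 28 = 973

Σ = 973


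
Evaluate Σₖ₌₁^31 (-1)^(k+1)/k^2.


S = 1 - 1/4 + 1/9 - 1/16 + 1/25 - 1/36 + 1/49 - 1/64 ± ...
= 0.823
(Full series converges to +π²/12 ≈ +0.8225)

S_31 = 0.823


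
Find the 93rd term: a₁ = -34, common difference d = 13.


aₙ = a₁ + (n-1)d
= -34 + (93-1)×13
= -34 + 1196
= 1162

a_93 = 1162


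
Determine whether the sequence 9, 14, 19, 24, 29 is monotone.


Differences: 5, 5, 5, 5
All differences > 0 → strictly INCREASING

Monotonically increasing


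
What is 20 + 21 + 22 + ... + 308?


Σₖ₌20^308 k = Σₖ₌₁^308 k − Σₖ₌₁^19 k
= 308·309/2 − 19·20/2
= 47586 − 190 = 47396

Σk = 47396


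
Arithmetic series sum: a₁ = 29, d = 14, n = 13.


aₙ = 29 + (13-1)×14 = 197
Sₙ = n(a₁+aₙ)/2 = 13×(29+197)/2
= 13×226/2 = 1469

S_13 = 1469


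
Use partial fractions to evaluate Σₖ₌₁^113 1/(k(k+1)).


1/(k(k+1)) = 1/k - 1/(k+1) (partial fractions)
Telescoping: Σ = 1 - 1/114 = 113/114

Sum = 113/114


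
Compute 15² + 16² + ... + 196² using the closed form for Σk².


Σₖ₌15^196 k² = Σₖ₌₁^196 k² − Σₖ₌₁^14 k²
= 196·197·393/6 − 14·15·29/6
= 2529086 − 1015 = 2528071

Σk² = 2528071


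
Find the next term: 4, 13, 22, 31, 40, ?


Pattern: arithmetic (d=9)
Terms: 4, 13, 22, 31, 40
Next term = 49

Next term = 49


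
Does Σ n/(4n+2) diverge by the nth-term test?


lim(n→∞) n/(4n+2) = 1/4 = 1/4  (divide numerator and denominator by n)
lim aₙ = 1/4 ≠ 0 → series DIVERGES

Diverges (lim aₙ = 1/4 ≠ 0)


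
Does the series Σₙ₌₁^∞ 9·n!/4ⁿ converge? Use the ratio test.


aₙ = 9·n!/4^n
a_{n+1}/aₙ = (n+1)!/4^(n+1) × 4^n/n!  (constant 9 cancels)
= (n+1)/4
L = lim(n→∞) (n+1)/4 = ∞
L > 1 → series DIVERGES

Diverges (ratio test: L = ∞ > 1)


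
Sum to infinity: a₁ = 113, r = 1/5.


S∞ = a₁/(1-r) = 113/(1 - 1/5)
= 113/(4/5)
= 565/4

S∞ = 565/4


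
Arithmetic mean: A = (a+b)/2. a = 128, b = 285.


AM = (128 + 285)/2 = 413/2 = 206.5

AM = 206.5


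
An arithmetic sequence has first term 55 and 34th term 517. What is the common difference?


d = (aₙ - a₁)/(n-1)
= (517 - 55)/(34-1)
= 462/33 = 14

d = 14


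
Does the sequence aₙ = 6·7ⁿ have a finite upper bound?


aₙ = 6·7ⁿ → as n→∞, aₙ→∞ (since base 7 > 1)
No finite upper bound exists
The sequence is UNBOUNDED

Unbounded (aₙ → ∞ as n → ∞)


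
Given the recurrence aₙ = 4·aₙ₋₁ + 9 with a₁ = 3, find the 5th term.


Computing step by step:
a_1 = 3
a_2 = 21
a_3 = 93
a_4 = 381
a_5 = 1533


a_5 = 1533


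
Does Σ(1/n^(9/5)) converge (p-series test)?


p-series test: Σ c/n^p converges if p > 1, diverges if p ≤ 1 (constant c > 0 doesn't affect convergence).
p = 9/5
9/5 > 1 → CONVERGES

Converges (p = 9/5 > 1)


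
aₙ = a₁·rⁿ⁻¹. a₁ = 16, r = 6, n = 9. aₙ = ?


aₙ = a₁·r^(n-1)
= 16×6^8
= 16×1679616
= 26873856

a_9 = 26873856


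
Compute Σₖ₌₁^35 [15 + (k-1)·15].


aₙ = 15 + (35-1)×15 = 525
Sₙ = n(a₁+aₙ)/2 = 35×(15+525)/2
= 35×540/2 = 9450

S_35 = 9450


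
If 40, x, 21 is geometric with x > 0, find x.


GM = √(40×21) = √840 = 28.9828

GM = 28.9828


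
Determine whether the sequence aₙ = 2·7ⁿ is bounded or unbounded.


aₙ = 2·7ⁿ → as n→∞, aₙ→∞ (since base 7 > 1)
No finite upper bound exists
The sequence is UNBOUNDED

Unbounded (aₙ → ∞ as n → ∞)


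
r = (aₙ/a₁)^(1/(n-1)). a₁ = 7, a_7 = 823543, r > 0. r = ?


r^(n-1) = aₙ/a₁
r^6 = 823543/7 = 117649
r = 117649^(1/6)
= ±7; taking r > 0 gives r = 7

r = 7


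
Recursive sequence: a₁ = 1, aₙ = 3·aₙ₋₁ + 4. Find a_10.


Computing step by step:
a_1 = 1
a_2 = 7
a_3 = 25
a_4 = 79
a_5 = 241
a_6 = 727
a_7 = 2185
a_8 = 6559
a_9 = 19681
a_10 = 59047


a_10 = 59047


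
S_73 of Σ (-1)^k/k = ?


S = -1 + 1/2 - 1/3 + 1/4 - 1/5 + 1/6 - 1/7 + 1/8 ± ...
= -0.6999
(Full series converges to -ln(2) ≈ -0.6931)

S_73 = -0.6999


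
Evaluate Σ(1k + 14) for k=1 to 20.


Σ(1k+14) = 1·Σk + 14·n
= 1·210 + 14·20
= 210 + 280 = 490

Σ = 490


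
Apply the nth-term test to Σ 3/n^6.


lim(n→∞) 3/n^6 = 0
lim aₙ = 0 → nth-term test is INCONCLUSIVE
(Need other tests; this is actually a convergent p-series with p=6 > 1)

Inconclusive (lim aₙ = 0; need another test)


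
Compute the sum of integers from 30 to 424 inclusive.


Σₖ₌30^424 k = Σₖ₌₁^424 k − Σₖ₌₁^29 k
= 424·425/2 − 29·30/2
= 90100 − 435 = 89665

Σk = 89665


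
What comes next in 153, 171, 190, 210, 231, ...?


Pattern: triangular numbers: n(n+1)/2
Terms: 153, 171, 190, 210, 231
Next term = 253

Next term = 253


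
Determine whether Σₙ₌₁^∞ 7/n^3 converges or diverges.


p-series test: Σ c/n^p converges if p > 1, diverges if p ≤ 1 (constant c > 0 doesn't affect convergence).
p = 3
3 > 1 → CONVERGES

Converges (p = 3 > 1)


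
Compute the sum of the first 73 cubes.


n(n+1)/2 = 73×74/2 = 2701
Σk³ = 2701² = 7295401

Σk³ = 7295401


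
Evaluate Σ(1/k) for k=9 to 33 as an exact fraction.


Σₖ₌9^33 1/k = 1/9 + 1/10 + 1/11 + ... + 1/33
= 17997160288729/13127595717600
≈ 1.3709

Sum = 17997160288729/13127595717600 ≈ 1.3709


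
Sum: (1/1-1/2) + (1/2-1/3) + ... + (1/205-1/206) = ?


Telescoping: adjacent terms cancel.
= 1/1 - 1/206
= 1 - 1/206 = 205/206

Sum = 205/206


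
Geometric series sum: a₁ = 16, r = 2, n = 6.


Sₙ = 16×(2^6 - 1)/(2 - 1)
= 16×(64 - 1)/1
= 16×63/1
= 1008

S_6 = 1008


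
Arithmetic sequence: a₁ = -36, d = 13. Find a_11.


aₙ = a₁ + (n-1)d
= -36 + (11-1)×13
= -36 + 130
= 94

a_11 = 94


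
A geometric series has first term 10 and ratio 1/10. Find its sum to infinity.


S∞ = a₁/(1-r) = 10/(1 - 1/10)
= 10/(9/10)
= 100/9

S∞ = 100/9


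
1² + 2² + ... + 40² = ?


n = 40
n(n+1)(2n+1)/6 = 40×41×81/6
= 132840/6 = 22140

Σk² = 22140


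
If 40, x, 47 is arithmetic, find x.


AM = (40 + 47)/2 = 87/2 = 43.5

AM = 43.5


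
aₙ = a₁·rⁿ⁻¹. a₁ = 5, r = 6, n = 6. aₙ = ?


aₙ = a₁·r^(n-1)
= 5×6^5
= 5×7776
= 38880

a_6 = 38880


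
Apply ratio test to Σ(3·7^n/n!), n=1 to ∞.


aₙ = 3·7^n/n!
a_{n+1}/aₙ = 7^(n+1)/(n+1)! × n!/7^n  (constant 3 cancels)
= 7/(n+1)
L = lim(n→∞) 7/(n+1) = 0
L < 1 → series CONVERGES

Converges (ratio test: L = 0 < 1)


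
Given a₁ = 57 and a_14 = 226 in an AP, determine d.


d = (aₙ - a₁)/(n-1)
= (226 - 57)/(14-1)
= 169/13 = 13

d = 13


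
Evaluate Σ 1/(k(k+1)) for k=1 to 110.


1/(k(k+1)) = 1/k - 1/(k+1) (partial fractions)
Telescoping: Σ = 1 - 1/111 = 110/111

Sum = 110/111


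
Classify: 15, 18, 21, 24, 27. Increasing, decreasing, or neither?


Differences: 3, 3, 3, 3
All differences > 0 → strictly INCREASING

Monotonically increasing


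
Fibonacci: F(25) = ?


Fibonacci sequence: 1, 1, 2, 3, 5, 8, 13, 21, 34, 55, 89, ...
F(25) = 75025

F(25) = 75025


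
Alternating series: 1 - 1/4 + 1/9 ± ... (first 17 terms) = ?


S = 1 - 1/4 + 1/9 - 1/16 + 1/25 - 1/36 + 1/49 - 1/64 ± ...
= 0.8241
(Full series converges to +π²/12 ≈ +0.8225)

S_17 = 0.8241


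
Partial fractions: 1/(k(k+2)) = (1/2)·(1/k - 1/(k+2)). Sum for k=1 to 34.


1/(k(k+2)) = (1/2)·(1/k - 1/(k+2)) (partial fractions)
Telescoping: Σ = (1/2)·(1 + 1/2 - 1/35 - 1/36) = 1819/2520

Sum = 1819/2520


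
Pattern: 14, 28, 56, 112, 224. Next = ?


Pattern: geometric (r=2)
Terms: 14, 28, 56, 112, 224
Next term = 448

Next term = 448


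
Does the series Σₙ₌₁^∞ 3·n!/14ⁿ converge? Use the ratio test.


aₙ = 3·n!/14^n
a_{n+1}/aₙ = (n+1)!/14^(n+1) × 14^n/n!  (constant 3 cancels)
= (n+1)/14
L = lim(n→∞) (n+1)/14 = ∞
L > 1 → series DIVERGES

Diverges (ratio test: L = ∞ > 1)


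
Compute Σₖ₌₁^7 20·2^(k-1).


Sₙ = 20×(2^7 - 1)/(2 - 1)
= 20×(128 - 1)/1
= 20×127/1
= 2540

S_7 = 2540


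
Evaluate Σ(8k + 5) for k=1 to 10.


Σ(8k+5) = 8·Σk + 5·n
= 8·55 + 5·10
= 440 + 50 = 490

Σ = 490


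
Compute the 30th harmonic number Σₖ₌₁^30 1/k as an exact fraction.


H_30 = 1/1 + 1/2 + 1/3 + ... + 1/30
= 9304682830147/2329089562800
≈ 3.995

H_30 = 9304682830147/2329089562800 ≈ 3.995


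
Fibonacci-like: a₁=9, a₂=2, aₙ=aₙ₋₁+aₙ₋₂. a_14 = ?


Computing iteratively: 9, 2, 11, 13, 24, 37, 61, 98, 159, 257, 416, 673, ...
a_14 = 1762

a_14 = 1762


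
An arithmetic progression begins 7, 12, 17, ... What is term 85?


aₙ = a₁ + (n-1)d
= 7 + (85-1)×5
= 7 + 420
= 427

a_85 = 427


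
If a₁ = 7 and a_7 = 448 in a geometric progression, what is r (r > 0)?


r^(n-1) = aₙ/a₁
r^6 = 448/7 = 64
r = 64^(1/6)
= ±2; taking r > 0 gives r = 2

r = 2


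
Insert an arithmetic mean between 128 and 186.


AM = (128 + 186)/2 = 314/2 = 157

AM = 157


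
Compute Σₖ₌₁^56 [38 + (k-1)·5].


aₙ = 38 + (56-1)×5 = 313
Sₙ = n(a₁+aₙ)/2 = 56×(38+313)/2
= 56×351/2 = 9828

S_56 = 9828


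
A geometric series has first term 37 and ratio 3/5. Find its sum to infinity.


S∞ = a₁/(1-r) = 37/(1 - 3/5)
= 37/(2/5)
= 185/2

S∞ = 185/2


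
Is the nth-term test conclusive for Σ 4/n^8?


lim(n→∞) 4/n^8 = 0
lim aₙ = 0 → nth-term test is INCONCLUSIVE
(Need other tests; this is actually a convergent p-series with p=8 > 1)

Inconclusive (lim aₙ = 0; need another test)


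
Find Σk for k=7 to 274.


Σₖ₌7^274 k = Σₖ₌₁^274 k − Σₖ₌₁^6 k
= 274·275/2 − 6·7/2
= 37675 − 21 = 37654

Σk = 37654


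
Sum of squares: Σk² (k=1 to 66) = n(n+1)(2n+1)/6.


n = 66
n(n+1)(2n+1)/6 = 66×67×133/6
= 588126/6 = 98021

Σk² = 98021


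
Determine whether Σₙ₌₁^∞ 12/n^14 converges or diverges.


p-series test: Σ c/n^p converges if p > 1, diverges if p ≤ 1 (constant c > 0 doesn't affect convergence).
p = 14
14 > 1 → CONVERGES

Converges (p = 14 > 1)


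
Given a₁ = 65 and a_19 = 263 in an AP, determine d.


d = (aₙ - a₁)/(n-1)
= (263 - 65)/(19-1)
= 198/18 = 11

d = 11


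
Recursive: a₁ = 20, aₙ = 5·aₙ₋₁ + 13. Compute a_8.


Computing step by step:
a_1 = 20
a_2 = 113
a_3 = 578
a_4 = 2903
a_5 = 14528
a_6 = 72653
a_7 = 363278
a_8 = 1816403


a_8 = 1816403


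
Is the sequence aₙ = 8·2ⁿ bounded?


aₙ = 8·2ⁿ → as n→∞, aₙ→∞ (since base 2 > 1)
No finite upper bound exists
The sequence is UNBOUNDED

Unbounded (aₙ → ∞ as n → ∞)


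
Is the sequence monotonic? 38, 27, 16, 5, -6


Differences: -11, -11, -11, -11
All differences < 0 → strictly DECREASING

Monotonically decreasing


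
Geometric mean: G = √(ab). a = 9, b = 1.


GM = √(9×1) = √9 = 3

GM = 3


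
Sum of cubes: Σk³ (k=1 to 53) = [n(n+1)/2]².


n(n+1)/2 = 53×54/2 = 1431
Σk³ = 1431² = 2047761

Σk³ = 2047761


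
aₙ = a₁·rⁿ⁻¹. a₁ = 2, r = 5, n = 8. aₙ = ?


aₙ = a₁·r^(n-1)
= 2×5^7
= 2×78125
= 156250

a_8 = 156250


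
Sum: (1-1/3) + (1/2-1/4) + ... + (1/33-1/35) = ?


Telescoping with gap 2: two head and two tail terms survive.
= (1 + 1/2) - (1/34 + 1/35)
= 3/2 - 1/34 - 1/35 = 858/595

Sum = 858/595


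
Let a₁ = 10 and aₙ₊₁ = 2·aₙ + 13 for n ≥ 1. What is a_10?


Computing step by step:
a_1 = 10
a_2 = 33
a_3 = 79
a_4 = 171
a_5 = 355
a_6 = 723
a_7 = 1459
a_8 = 2931
a_9 = 5875
a_10 = 11763


a_10 = 11763


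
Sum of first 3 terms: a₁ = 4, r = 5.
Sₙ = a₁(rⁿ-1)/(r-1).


Sₙ = 4×(5^3 - 1)/(5 - 1)
= 4×(125 - 1)/4
= 4×124/4
= 124

S_3 = 124


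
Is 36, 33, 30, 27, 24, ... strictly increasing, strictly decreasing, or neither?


Differences: -3, -3, -3, -3
All differences < 0 → strictly DECREASING

Monotonically decreasing


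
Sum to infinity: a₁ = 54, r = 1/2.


S∞ = a₁/(1-r) = 54/(1 - 1/2)
= 54/(1/2)
= 108

S∞ = 108


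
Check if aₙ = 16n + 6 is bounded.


aₙ = 16n + 6 → as n→∞, aₙ→∞
No finite upper bound exists
The sequence is UNBOUNDED

Unbounded (aₙ → ∞ as n → ∞)


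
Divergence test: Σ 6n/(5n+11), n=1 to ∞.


lim(n→∞) 6n/(5n+11) = 6/5 = 6/5  (divide numerator and denominator by n)
lim aₙ = 6/5 ≠ 0 → series DIVERGES

Diverges (lim aₙ = 6/5 ≠ 0)


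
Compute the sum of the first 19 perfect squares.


n = 19
n(n+1)(2n+1)/6 = 19×20×39/6
= 14820/6 = 2470

Σk² = 2470


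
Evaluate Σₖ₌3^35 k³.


Σₖ₌3^35 k³ = [35·36/2]² − [2·3/2]²
= 396900 − 9 = 396891

Σk³ = 396891


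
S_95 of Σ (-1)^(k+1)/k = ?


S = 1 - 1/2 + 1/3 - 1/4 + 1/5 - 1/6 + 1/7 - 1/8 ± ...
= 0.6984
(Full series converges to +ln(2) ≈ +0.6931)

S_95 = 0.6984


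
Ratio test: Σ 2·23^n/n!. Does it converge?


aₙ = 2·23^n/n!
a_{n+1}/aₙ = 23^(n+1)/(n+1)! × n!/23^n  (constant 2 cancels)
= 23/(n+1)
L = lim(n→∞) 23/(n+1) = 0
L < 1 → series CONVERGES

Converges (ratio test: L = 0 < 1)


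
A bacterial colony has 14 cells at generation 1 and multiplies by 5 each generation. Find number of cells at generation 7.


aₙ = a₁·r^(n-1)
= 14×5^6
= 14×15625
= 218750

a_7 = 218750


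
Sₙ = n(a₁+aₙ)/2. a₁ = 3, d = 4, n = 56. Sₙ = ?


aₙ = 3 + (56-1)×4 = 223
Sₙ = n(a₁+aₙ)/2 = 56×(3+223)/2
= 56×226/2 = 6328

S_56 = 6328


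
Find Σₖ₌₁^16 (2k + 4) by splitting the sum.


Σ(2k+4) = 2·Σk + 4·n
= 2·136 + 4·16
= 272 + 64 = 336

Σ = 336


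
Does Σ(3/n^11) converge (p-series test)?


p-series test: Σ c/n^p converges if p > 1, diverges if p ≤ 1 (constant c > 0 doesn't affect convergence).
p = 11
11 > 1 → CONVERGES

Converges (p = 11 > 1)


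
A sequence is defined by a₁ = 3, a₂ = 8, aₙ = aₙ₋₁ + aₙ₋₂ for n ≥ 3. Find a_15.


Computing iteratively: 3, 8, 11, 19, 30, 49, 79, 128, 207, 335, 542, 877, ...
a_15 = 3715

a_15 = 3715


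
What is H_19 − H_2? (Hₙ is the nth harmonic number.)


Σₖ₌3^19 1/k = 1/3 + 1/4 + 1/5 + ... + 1/19
= 158899519/77597520
≈ 2.0477

Sum = 158899519/77597520 ≈ 2.0477


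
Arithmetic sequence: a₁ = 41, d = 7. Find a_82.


aₙ = a₁ + (n-1)d
= 41 + (82-1)×7
= 41 + 567
= 608

a_82 = 608


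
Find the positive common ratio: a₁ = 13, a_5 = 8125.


r^(n-1) = aₙ/a₁
r^4 = 8125/13 = 625
r = 625^(1/4)
= ±5; taking r > 0 gives r = 5

r = 5


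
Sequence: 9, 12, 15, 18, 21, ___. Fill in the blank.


Pattern: arithmetic (d=3)
Terms: 9, 12, 15, 18, 21
Next term = 24

Next term = 24


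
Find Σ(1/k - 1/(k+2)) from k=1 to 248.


Telescoping with gap 2: two head and two tail terms survive.
= (1 + 1/2) - (1/249 + 1/250)
= 3/2 - 1/249 - 1/250 = 46438/31125

Sum = 46438/31125


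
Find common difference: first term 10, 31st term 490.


d = (aₙ - a₁)/(n-1)
= (490 - 10)/(31-1)
= 480/30 = 16

d = 16


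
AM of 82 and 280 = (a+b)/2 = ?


AM = (82 + 280)/2 = 362/2 = 181

AM = 181


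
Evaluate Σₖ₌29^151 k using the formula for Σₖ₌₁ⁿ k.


Σₖ₌29^151 k = Σₖ₌₁^151 k − Σₖ₌₁^28 k
= 151·152/2 − 28·29/2
= 11476 − 406 = 11070

Σk = 11070


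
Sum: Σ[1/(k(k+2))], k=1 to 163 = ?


1/(k(k+2)) = (1/2)·(1/k - 1/(k+2)) (partial fractions)
Telescoping: Σ = (1/2)·(1 + 1/2 - 1/164 - 1/165) = 40261/54120

Sum = 40261/54120


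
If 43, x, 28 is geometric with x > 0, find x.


GM = √(43×28) = √1204 = 34.6987

GM = 34.6987


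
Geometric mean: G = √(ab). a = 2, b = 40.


GM = √(2×40) = √80 = 8.9443

GM = 8.9443


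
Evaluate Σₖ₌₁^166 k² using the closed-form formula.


n = 166
n(n+1)(2n+1)/6 = 166×167×333/6
= 9231426/6 = 1538571

Σk² = 1538571


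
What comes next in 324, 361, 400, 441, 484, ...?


Pattern: perfect squares: n²
Terms: 324, 361, 400, 441, 484
Next term = 529

Next term = 529


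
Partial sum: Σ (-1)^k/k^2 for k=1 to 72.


S = -1 + 1/4 - 1/9 + 1/16 - 1/25 + 1/36 - 1/49 + 1/64 ± ...
= -0.8224
(Full series converges to -π²/12 ≈ -0.8225)

S_72 = -0.8224


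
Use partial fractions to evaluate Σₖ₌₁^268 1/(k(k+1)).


1/(k(k+1)) = 1/k - 1/(k+1) (partial fractions)
Telescoping: Σ = 1 - 1/269 = 268/269

Sum = 268/269


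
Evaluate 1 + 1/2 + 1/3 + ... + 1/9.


H_9 = 1/1 + 1/2 + 1/3 + 1/4 + 1/5 + 1/6 + 1/7 + 1/8 + 1/9
= 7129/2520
≈ 2.829

H_9 = 7129/2520 ≈ 2.829


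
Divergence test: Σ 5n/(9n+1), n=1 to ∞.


lim(n→∞) 5n/(9n+1) = 5/9 = 5/9  (divide numerator and denominator by n)
lim aₙ = 5/9 ≠ 0 → series DIVERGES

Diverges (lim aₙ = 5/9 ≠ 0)


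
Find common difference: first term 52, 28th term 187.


d = (aₙ - a₁)/(n-1)
= (187 - 52)/(28-1)
= 135/27 = 5

d = 5


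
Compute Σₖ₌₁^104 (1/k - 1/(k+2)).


Telescoping with gap 2: two head and two tail terms survive.
= (1 + 1/2) - (1/105 + 1/106)
= 3/2 - 1/105 - 1/106 = 8242/5565

Sum = 8242/5565


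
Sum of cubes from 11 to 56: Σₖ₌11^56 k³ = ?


Σₖ₌11^56 k³ = [56·57/2]² − [10·11/2]²
= 2547216 − 3025 = 2544191

Σk³ = 2544191


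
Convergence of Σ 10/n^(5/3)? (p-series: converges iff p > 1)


p-series test: Σ c/n^p converges if p > 1, diverges if p ≤ 1 (constant c > 0 doesn't affect convergence).
p = 5/3
5/3 > 1 → CONVERGES

Converges (p = 5/3 > 1)


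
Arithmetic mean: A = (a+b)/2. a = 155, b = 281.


AM = (155 + 281)/2 = 436/2 = 218

AM = 218


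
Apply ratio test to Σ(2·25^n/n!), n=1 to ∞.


aₙ = 2·25^n/n!
a_{n+1}/aₙ = 25^(n+1)/(n+1)! × n!/25^n  (constant 2 cancels)
= 25/(n+1)
L = lim(n→∞) 25/(n+1) = 0
L < 1 → series CONVERGES

Converges (ratio test: L = 0 < 1)


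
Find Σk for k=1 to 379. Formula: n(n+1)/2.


n(n+1)/2 = 379×380/2 = 144020/2 = 72010

Σk = 72010


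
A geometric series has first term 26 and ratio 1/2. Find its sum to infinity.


S∞ = a₁/(1-r) = 26/(1 - 1/2)
= 26/(1/2)
= 52

S∞ = 52


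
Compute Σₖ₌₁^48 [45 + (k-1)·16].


aₙ = 45 + (48-1)×16 = 797
Sₙ = n(a₁+aₙ)/2 = 48×(45+797)/2
= 48×842/2 = 20208

S_48 = 20208


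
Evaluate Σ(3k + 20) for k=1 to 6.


Σ(3k+20) = 3·Σk + 20·n
= 3·21 + 20·6
= 63 + 120 = 183

Σ = 183


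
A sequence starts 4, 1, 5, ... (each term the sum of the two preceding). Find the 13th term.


Computing iteratively: 4, 1, 5, 6, 11, 17, 28, 45, 73, 118, 191, 309, ...
a_13 = 500

a_13 = 500


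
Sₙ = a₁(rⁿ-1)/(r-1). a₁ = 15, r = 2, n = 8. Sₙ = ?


Sₙ = 15×(2^8 - 1)/(2 - 1)
= 15×(256 - 1)/1
= 15×255/1
= 3825

S_8 = 3825


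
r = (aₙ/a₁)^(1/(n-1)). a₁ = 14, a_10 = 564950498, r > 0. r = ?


r^(n-1) = aₙ/a₁
r^9 = 564950498/14 = 40353607
r = 40353607^(1/9)
= 7

r = 7


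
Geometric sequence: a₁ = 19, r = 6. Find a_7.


aₙ = a₁·r^(n-1)
= 19×6^6
= 19×46656
= 886464

a_7 = 886464


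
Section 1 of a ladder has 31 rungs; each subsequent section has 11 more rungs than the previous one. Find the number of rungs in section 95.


aₙ = a₁ + (n-1)d
= 31 + (95-1)×11
= 31 + 1034
= 1065

a_95 = 1065


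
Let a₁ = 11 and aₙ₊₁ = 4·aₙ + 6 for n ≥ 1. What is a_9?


Computing step by step:
a_1 = 11
a_2 = 50
a_3 = 206
a_4 = 830
a_5 = 3326
a_6 = 13310
a_7 = 53246
a_8 = 212990
a_9 = 851966


a_9 = 851966


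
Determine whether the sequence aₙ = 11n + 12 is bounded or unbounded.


aₙ = 11n + 12 → as n→∞, aₙ→∞
No finite upper bound exists
The sequence is UNBOUNDED

Unbounded (aₙ → ∞ as n → ∞)


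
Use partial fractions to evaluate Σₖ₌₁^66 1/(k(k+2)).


1/(k(k+2)) = (1/2)·(1/k - 1/(k+2)) (partial fractions)
Telescoping: Σ = (1/2)·(1 + 1/2 - 1/67 - 1/68) = 6699/9112

Sum = 6699/9112


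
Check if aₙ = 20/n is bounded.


a₁ = 20, a₂ = 20/2, a₃ = 20/3, ...
0 < aₙ ≤ 20 for all n ≥ 1
Lower bound: 0, Upper bound: 20
The sequence IS bounded

Bounded (0 < aₙ ≤ 20)


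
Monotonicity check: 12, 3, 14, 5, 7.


Differences: -9, 11, -9, 2
Difference at position 2 is +11 (> 0) but position 1 is -9 (< 0) — sequence both rises and falls
→ NOT monotonic

Not monotonic


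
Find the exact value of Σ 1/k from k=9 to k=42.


Σₖ₌9^42 1/k = 1/9 + 1/10 + 1/11 + ... + 1/42
= 32040254434491593/19914562703599200
≈ 1.6089

Sum = 32040254434491593/19914562703599200 ≈ 1.6089


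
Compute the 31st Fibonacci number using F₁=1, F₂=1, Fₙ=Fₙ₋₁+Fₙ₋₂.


Fibonacci sequence: 1, 1, 2, 3, 5, 8, 13, 21, 34, 55, 89, ...
F(31) = 1346269

F(31) = 1346269


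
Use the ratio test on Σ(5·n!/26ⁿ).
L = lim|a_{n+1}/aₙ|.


aₙ = 5·n!/26^n
a_{n+1}/aₙ = (n+1)!/26^(n+1) × 26^n/n!  (constant 5 cancels)
= (n+1)/26
L = lim(n→∞) (n+1)/26 = ∞
L > 1 → series DIVERGES

Diverges (ratio test: L = ∞ > 1)


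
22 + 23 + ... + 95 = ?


Σₖ₌22^95 k = Σₖ₌₁^95 k − Σₖ₌₁^21 k
= 95·96/2 − 21·22/2
= 4560 − 231 = 4329

Σk = 4329


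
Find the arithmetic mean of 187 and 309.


AM = (187 + 309)/2 = 496/2 = 248

AM = 248


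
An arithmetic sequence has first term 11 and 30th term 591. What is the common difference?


d = (aₙ - a₁)/(n-1)
= (591 - 11)/(30-1)
= 580/29 = 20

d = 20


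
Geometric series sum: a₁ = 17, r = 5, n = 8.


Sₙ = 17×(5^8 - 1)/(5 - 1)
= 17×(390625 - 1)/4
= 17×390624/4
= 1660152

S_8 = 1660152


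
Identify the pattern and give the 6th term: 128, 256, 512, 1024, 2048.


Pattern: powers of 2: 2ⁿ
Terms: 128, 256, 512, 1024, 2048
Next term = 4096

Next term = 4096


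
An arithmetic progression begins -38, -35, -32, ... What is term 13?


aₙ = a₁ + (n-1)d
= -38 + (13-1)×3
= -38 + 36
= -2

a_13 = -2


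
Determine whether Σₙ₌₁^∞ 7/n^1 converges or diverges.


p-series test: Σ c/n^p converges if p > 1, diverges if p ≤ 1 (constant c > 0 doesn't affect convergence).
p = 1
1 ≤ 1 → DIVERGES

Diverges (p = 1 ≤ 1)


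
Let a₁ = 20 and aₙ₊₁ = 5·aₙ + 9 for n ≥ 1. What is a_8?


Computing step by step:
a_1 = 20
a_2 = 109
a_3 = 554
a_4 = 2779
a_5 = 13904
a_6 = 69529
a_7 = 347654
a_8 = 1738279


a_8 = 1738279


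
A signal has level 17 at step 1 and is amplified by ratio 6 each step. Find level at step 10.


aₙ = a₁·r^(n-1)
= 17×6^9
= 17×10077696
= 171320832

a_10 = 171320832


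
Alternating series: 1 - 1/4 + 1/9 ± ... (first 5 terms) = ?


S = 1 - 1/4 + 1/9 - 1/16 + 1/25
= 0.8386
(Full series converges to +π²/12 ≈ +0.8225)

S_5 = 0.8386


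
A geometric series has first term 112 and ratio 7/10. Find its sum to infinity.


S∞ = a₁/(1-r) = 112/(1 - 7/10)
= 112/(3/10)
= 1120/3

S∞ = 1120/3


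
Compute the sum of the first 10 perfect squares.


n = 10
n(n+1)(2n+1)/6 = 10×11×21/6
= 2310/6 = 385

Σk² = 385


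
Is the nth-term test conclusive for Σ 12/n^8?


lim(n→∞) 12/n^8 = 0
lim aₙ = 0 → nth-term test is INCONCLUSIVE
(Need other tests; this is actually a convergent p-series with p=8 > 1)

Inconclusive (lim aₙ = 0; need another test)


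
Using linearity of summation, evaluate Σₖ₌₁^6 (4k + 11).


Σ(4k+11) = 4·Σk + 11·n
= 4·21 + 11·6
= 84 + 66 = 150

Σ = 150


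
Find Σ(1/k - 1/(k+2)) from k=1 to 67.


Telescoping with gap 2: two head and two tail terms survive.
= (1 + 1/2) - (1/68 + 1/69)
= 3/2 - 1/68 - 1/69 = 6901/4692

Sum = 6901/4692


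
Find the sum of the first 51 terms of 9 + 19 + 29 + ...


aₙ = 9 + (51-1)×10 = 509
Sₙ = n(a₁+aₙ)/2 = 51×(9+509)/2
= 51×518/2 = 13209

S_51 = 13209


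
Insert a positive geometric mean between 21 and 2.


GM = √(21×2) = √42 = 6.4807

GM = 6.4807


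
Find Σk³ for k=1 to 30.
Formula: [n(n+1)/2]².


n(n+1)/2 = 30×31/2 = 465
Σk³ = 465² = 216225

Σk³ = 216225


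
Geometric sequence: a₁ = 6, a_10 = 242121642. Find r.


r^(n-1) = aₙ/a₁
r^9 = 242121642/6 = 40353607
r = 40353607^(1/9)
= 7

r = 7


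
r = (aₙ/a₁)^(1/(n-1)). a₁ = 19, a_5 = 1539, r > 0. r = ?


r^(n-1) = aₙ/a₁
r^4 = 1539/19 = 81
r = 81^(1/4)
= ±3; taking r > 0 gives r = 3

r = 3


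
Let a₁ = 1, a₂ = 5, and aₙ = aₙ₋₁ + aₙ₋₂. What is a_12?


Computing iteratively: 1, 5, 6, 11, 17, 28, 45, 73, 118, 191, 309, 500
a_12 = 500

a_12 = 500


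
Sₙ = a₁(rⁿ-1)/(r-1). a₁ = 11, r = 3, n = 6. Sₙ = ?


Sₙ = 11×(3^6 - 1)/(3 - 1)
= 11×(729 - 1)/2
= 11×728/2
= 4004

S_6 = 4004


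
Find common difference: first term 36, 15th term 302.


d = (aₙ - a₁)/(n-1)
= (302 - 36)/(15-1)
= 266/14 = 19

d = 19


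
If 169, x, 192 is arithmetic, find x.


AM = (169 + 192)/2 = 361/2 = 180.5

AM = 180.5


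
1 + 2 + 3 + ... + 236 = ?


n(n+1)/2 = 236×237/2 = 55932/2 = 27966

Σk = 27966
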